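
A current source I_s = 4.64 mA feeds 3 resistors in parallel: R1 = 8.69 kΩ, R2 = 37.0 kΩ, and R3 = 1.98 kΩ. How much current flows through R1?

I ≈ 0.825 mA

ΣG = 1/8.69 + 1/37.0 + 1/1.98 = 0.6472.
By the current-divider rule, I = I_s · G_k/ΣG = 4.64 × 0.1778 = 0.8251 mA.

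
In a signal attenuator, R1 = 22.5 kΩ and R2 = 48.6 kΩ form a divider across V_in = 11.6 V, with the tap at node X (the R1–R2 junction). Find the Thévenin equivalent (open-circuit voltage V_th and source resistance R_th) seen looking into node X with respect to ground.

Open-circuit (no load on X): V_th = V_in · R2/(R1 + R2) = 11.6 × 48.6/(22.50 + 48.6) = 7.929 V.
With V_in suppressed (replaced by a short), R_th = R1 ‖ R2 = (22.50 × 48.6)/(22.50 + 48.6) = 15.38 kΩ.

V_th ≈ 7.93 V, R_th ≈ 15.4 kΩ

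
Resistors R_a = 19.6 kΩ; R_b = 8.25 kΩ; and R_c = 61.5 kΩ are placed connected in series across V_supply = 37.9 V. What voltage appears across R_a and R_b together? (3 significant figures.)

Total series resistance ΣR = 19.6 + 8.25 + 61.5 = 89.35 kΩ.
R_{R_a..R_b} = 19.6 + 8.25 = 27.85 kΩ.
Voltage divider: V = V_supply · (27.85 / 89.35) = 37.9 × 0.3117 = 11.81 V.

V ≈ 11.8 V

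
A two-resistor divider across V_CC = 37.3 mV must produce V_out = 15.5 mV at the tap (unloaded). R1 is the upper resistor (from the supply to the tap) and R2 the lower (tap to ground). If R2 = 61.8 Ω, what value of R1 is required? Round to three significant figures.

R1 ≈ 86.9 Ω

V_out/V_CC = R2/(R1+R2) = 0.4155.
R1 = R2·(1/k − 1) = 61.8 × 1.406 = 86.92 Ω.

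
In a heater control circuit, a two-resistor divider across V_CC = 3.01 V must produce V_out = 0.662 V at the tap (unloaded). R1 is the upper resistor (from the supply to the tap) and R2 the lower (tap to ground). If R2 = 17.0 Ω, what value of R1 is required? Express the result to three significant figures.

R1 ≈ 60.3 Ω

The divider ratio is R2/(R1+R2) = 0.662/3.01 = 0.2199.
So R1 = R2 · (V_CC/V_out − 1) = 17.0 × (3.01/0.662 − 1) = 17.0 × 3.547 = 60.30 Ω.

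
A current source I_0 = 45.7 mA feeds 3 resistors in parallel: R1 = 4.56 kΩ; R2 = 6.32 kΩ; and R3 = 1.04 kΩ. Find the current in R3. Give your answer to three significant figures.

Conductances: ΣG = 1/4.56 + 1/6.32 + 1/1.04 = 1.339 (1/kΩ).
By the current-divider rule, I = I_0 · G_k/ΣG = 45.7 × 0.7181 = 32.82 mA.

I ≈ 32.8 mA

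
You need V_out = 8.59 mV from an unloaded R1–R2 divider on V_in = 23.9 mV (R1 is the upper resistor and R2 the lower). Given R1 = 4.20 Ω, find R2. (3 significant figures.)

The divider ratio is R2/(R1+R2) = 8.59/23.9 = 0.3594.
So R2 = R1 · V_out/(V_in − V_out) = 4.20 × 8.59/(23.9 − 8.59) = 4.20 × 0.5611 = 2.356 Ω.

R2 ≈ 2.36 Ω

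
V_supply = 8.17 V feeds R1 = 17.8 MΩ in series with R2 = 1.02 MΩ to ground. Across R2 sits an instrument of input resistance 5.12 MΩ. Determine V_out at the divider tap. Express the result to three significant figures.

The load sits in parallel with R2, giving an effective lower resistance R2' = R2·R_L/(R2+R_L) = 0.8506 MΩ.
Now apply the divider: V_out = 8.17 × 0.04560 = 0.3726 V.
(Unloaded it would be 0.443 V; the load pulls it down.)

V_out ≈ 0.373 V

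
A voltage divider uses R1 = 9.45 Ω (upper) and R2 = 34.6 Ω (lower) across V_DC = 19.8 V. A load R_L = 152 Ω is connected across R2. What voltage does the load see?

V_out ≈ 14.8 V

The load sits in parallel with R2, giving an effective lower resistance R2' = R2·R_L/(R2+R_L) = 28.18 Ω.
Now apply the divider: V_out = 19.8 × 0.7489 = 14.83 V.
(Unloaded it would be 15.6 V; the load pulls it down.)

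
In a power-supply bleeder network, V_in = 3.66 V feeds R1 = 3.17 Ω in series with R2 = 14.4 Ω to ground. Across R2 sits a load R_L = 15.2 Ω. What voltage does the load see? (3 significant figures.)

R2 ‖ R_L = (14.4 × 15.2)/(14.4 + 15.2) = 7.395 Ω.
Voltage divider with the loaded lower leg: V_out = 3.66 × 7.395/(3.17 + 7.395) = 3.66 × 0.6999 = 2.562 V.

V_out ≈ 2.56 V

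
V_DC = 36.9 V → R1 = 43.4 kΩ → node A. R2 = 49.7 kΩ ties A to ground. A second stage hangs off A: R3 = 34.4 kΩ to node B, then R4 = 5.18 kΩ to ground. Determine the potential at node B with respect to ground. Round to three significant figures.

V_B ≈ 1.63 V

The second stage (R3 + R4 = 39.58 kΩ) loads node A in parallel with R2.
R2 ‖ (R3+R4) = 22.03 kΩ.
V_A = 36.9 × 22.03/(43.4 + 22.03) = 12.43 V.
Then the unloaded second divider: V_B = V_A × R4/(R3+R4) = 12.43 × 0.1309 = 1.626 V.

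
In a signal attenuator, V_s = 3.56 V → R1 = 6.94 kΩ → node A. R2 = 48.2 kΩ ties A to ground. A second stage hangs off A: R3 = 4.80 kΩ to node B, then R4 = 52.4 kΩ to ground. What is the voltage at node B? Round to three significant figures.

The second stage (R3 + R4 = 57.20 kΩ) loads node A in parallel with R2.
R2 ‖ (R3+R4) = 26.16 kΩ.
So V_A = 3.56 × 0.7903 = 2.814 V.
V_B = V_A × 0.9161 = 2.577 V.

V_B ≈ 2.58 V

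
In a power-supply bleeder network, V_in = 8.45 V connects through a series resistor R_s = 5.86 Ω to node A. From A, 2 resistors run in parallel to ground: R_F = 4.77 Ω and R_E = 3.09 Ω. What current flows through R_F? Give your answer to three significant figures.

Equivalent of the parallel group: R_p = 1.875 Ω.
V_A = 8.45 × 1.875/7.735 = 2.049 V.
I(R_F) = V_A / R_F = 2.049/4.77 = 0.4295 A.

I ≈ 0.429 A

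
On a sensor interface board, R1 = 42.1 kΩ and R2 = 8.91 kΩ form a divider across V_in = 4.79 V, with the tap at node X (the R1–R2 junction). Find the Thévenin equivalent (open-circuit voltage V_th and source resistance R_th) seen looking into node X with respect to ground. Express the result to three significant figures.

V_th is the unloaded tap voltage: V_in · R2/(R1+R2) = 4.79 × 0.1747 = 0.8367 V.
Looking into X with the source shorted: R_th = R1·R2/(R1+R2) = 42.10 × 8.91/51.01 = 7.354 kΩ.

V_th ≈ 0.837 V, R_th ≈ 7.35 kΩ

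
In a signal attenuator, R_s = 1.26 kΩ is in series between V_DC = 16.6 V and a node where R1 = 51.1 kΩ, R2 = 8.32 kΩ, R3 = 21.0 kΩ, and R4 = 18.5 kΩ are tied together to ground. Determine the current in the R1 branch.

Combine the parallel branches: R_p = (1/51.1 + 1/8.32 + 1/21.0 + 1/18.5)⁻¹ = 4.142 kΩ.
V_A = 16.6 × 4.142/5.402 = 12.73 V.
Branch current I = V_A/R1 = 12.73/51.1 = 0.2491 mA.

I ≈ 0.249 mA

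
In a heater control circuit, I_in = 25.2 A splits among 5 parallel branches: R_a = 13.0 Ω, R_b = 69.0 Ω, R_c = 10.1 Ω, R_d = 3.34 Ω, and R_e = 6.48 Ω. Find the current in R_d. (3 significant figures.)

I ≈ 11.7 A

Total conductance ΣG = 1/13.0 + 1/69.0 + 1/10.1 + 1/3.34 + 1/6.48 = 0.6441 (units of 1/Ω).
R_d takes the fraction G_k/ΣG = 0.2994/0.6441 = 0.4648, so I = 25.2 × 0.4648 = 11.71 A.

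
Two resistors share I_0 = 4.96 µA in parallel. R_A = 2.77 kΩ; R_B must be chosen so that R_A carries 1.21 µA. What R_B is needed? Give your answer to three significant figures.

Two-branch current divider: I_A = I_0 · R_B/(R_A + R_B).
1.21/4.96 = R_B/(R_A + R_B) → R_B = R_A · (0.2440)/(1 − 0.2440) = 2.77 × 0.3227 = 0.8938 kΩ.

R_B ≈ 0.894 kΩ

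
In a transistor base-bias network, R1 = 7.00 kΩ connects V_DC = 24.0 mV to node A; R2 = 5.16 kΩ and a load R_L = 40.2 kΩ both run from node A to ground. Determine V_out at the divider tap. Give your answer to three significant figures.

The load sits in parallel with R2, giving an effective lower resistance R2' = R2·R_L/(R2+R_L) = 4.573 kΩ.
Now apply the divider: V_out = 24.0 × 0.3951 = 9.483 mV.

V_out ≈ 9.48 mV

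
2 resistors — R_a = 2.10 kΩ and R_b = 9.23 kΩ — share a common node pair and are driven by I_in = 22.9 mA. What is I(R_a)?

For two parallel branches, I_k = I_in · (other R)/(sum of R).
So I = 22.9 × 9.23/11.33 = 18.66 mA.

I ≈ 18.7 mA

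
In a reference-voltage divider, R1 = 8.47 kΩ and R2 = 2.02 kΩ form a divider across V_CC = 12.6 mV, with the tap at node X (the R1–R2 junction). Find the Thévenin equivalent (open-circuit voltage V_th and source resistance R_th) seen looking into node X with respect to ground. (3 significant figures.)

V_th ≈ 2.43 mV, R_th ≈ 1.63 kΩ

With X open, the divider is unloaded: V_th = 12.6 × 2.02/10.49 = 2.426 mV.
With V_CC suppressed (replaced by a short), R_th = R1 ‖ R2 = (8.470 × 2.02)/(8.470 + 2.02) = 1.631 kΩ.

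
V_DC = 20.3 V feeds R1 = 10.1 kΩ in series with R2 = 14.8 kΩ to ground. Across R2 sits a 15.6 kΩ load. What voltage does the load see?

First combine the lower leg with the load: R2 ‖ R_L = 7.595 kΩ.
Now apply the divider: V_out = 20.3 × 0.4292 = 8.713 V.

V_out ≈ 8.71 V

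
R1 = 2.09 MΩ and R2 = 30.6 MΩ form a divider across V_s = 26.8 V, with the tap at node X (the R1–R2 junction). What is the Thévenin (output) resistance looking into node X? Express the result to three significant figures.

R_th ≈ 1.96 MΩ

With V_s suppressed (replaced by a short), R_th = R1 ‖ R2 = (2.090 × 30.6)/(2.090 + 30.6) = 1.956 MΩ.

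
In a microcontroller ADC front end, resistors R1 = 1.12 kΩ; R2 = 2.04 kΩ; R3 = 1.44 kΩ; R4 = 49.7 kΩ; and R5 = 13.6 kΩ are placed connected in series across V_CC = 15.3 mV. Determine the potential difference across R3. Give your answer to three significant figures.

ΣR = 1.12 + 2.04 + 1.44 + 49.7 + 13.6 = 67.90 kΩ.
By the voltage-divider rule, V = 15.3 × 1.440/67.90 = 0.3245 mV.

V ≈ 0.324 mV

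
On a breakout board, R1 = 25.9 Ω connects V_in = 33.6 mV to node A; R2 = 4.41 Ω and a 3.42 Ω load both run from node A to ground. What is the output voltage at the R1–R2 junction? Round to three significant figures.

V_out ≈ 2.33 mV

The load sits in parallel with R2, giving an effective lower resistance R2' = R2·R_L/(R2+R_L) = 1.926 Ω.
Then V_out = V_in · R2'/(R1 + R2') = 33.6 × 1.926/27.83 = 2.326 mV.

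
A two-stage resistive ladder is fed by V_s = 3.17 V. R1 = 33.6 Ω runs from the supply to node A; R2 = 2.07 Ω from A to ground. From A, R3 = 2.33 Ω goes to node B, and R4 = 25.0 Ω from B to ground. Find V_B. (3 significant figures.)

V_B ≈ 0.157 V

Looking into the second stage from A: R3 + R4 = 27.33 Ω appears in parallel with R2.
Effective lower resistance at A: R2 ‖ 27.33 = 1.924 Ω.
So V_A = 3.17 × 0.05417 = 0.1717 V.
Then the unloaded second divider: V_B = V_A × R4/(R3+R4) = 0.1717 × 0.9147 = 0.1571 V.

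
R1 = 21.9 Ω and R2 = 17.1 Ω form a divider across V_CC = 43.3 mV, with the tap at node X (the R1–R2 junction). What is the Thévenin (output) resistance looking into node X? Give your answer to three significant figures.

With V_CC suppressed (replaced by a short), R_th = R1 ‖ R2 = (21.90 × 17.1)/(21.90 + 17.1) = 9.602 Ω.

R_th ≈ 9.60 Ω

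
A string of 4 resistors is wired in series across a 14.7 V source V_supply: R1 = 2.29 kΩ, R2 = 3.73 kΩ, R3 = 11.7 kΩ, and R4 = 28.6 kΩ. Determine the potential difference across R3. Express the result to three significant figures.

V ≈ 3.71 V

ΣR = 2.29 + 3.73 + 11.7 + 28.6 = 46.32 kΩ.
By the voltage-divider rule, V = 14.7 × 11.70/46.32 = 3.713 V.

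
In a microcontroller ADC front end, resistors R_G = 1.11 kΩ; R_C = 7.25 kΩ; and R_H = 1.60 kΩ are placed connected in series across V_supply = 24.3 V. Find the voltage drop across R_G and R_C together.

V ≈ 20.4 V

Series total: ΣR = 1.11 + 7.25 + 1.60 = 9.960 kΩ.
R_{R_G..R_C} = 1.11 + 7.25 = 8.360 kΩ.
Voltage divider: V = V_supply · (8.360 / 9.960) = 24.3 × 0.8394 = 20.40 V.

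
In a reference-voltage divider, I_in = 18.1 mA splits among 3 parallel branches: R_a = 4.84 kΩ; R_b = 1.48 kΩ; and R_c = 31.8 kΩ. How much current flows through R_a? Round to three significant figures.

I ≈ 4.09 mA

ΣG = 1/4.84 + 1/1.48 + 1/31.8 = 0.9137.
R_a takes the fraction G_k/ΣG = 0.2066/0.9137 = 0.2261, so I = 18.1 × 0.2261 = 4.093 mA.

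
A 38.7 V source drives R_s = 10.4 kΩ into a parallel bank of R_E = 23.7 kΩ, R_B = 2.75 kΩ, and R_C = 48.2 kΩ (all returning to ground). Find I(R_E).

Equivalent of the parallel group: R_p = 2.344 kΩ.
V_A = 38.7 × 2.344/12.74 = 7.119 V.
I(R_E) = V_A / R_E = 7.119/23.7 = 0.3004 mA.

I ≈ 0.300 mA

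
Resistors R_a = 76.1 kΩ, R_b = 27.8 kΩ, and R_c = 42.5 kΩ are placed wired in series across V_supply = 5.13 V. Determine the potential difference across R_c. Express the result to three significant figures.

V ≈ 1.49 V

ΣR = 76.1 + 27.8 + 42.5 = 146.4 kΩ.
By the voltage-divider rule, V = 5.13 × 42.50/146.4 = 1.489 V.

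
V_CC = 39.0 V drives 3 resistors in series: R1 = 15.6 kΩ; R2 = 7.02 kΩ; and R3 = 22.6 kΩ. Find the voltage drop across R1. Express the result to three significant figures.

V ≈ 13.5 V

Series total: ΣR = 15.6 + 7.02 + 22.6 = 45.22 kΩ.
V = V_CC · R/ΣR = 39.0 × 0.3450 = 13.45 V.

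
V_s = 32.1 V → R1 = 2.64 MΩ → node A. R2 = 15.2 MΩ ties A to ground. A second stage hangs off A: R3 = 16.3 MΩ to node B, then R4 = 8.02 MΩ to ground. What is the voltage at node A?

Looking into the second stage from A: R3 + R4 = 24.32 MΩ appears in parallel with R2.
Effective lower resistance at A: R2 ‖ 24.32 = 9.354 MΩ.
V_A = 32.1 × 9.354/(2.64 + 9.354) = 25.03 V.

V_A ≈ 25.0 V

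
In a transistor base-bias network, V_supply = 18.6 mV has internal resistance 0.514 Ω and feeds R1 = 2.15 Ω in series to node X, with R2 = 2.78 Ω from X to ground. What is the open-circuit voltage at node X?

R1' = 0.514 + 2.15 = 2.664 Ω (source resistance + R1).
With X open, the divider is unloaded: V_th = 18.6 × 2.78/5.444 = 9.498 mV.

V_th ≈ 9.50 mV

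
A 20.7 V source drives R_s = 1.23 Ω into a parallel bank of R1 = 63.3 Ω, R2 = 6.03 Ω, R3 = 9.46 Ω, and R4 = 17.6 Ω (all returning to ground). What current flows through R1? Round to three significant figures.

Parallel bank: R_p = 1/(1/63.3 + 1/6.03 + 1/9.46 + 1/17.6) = 2.906 Ω.
V_A = 20.7 × 2.906/4.136 = 14.54 V.
I(R1) = V_A / R1 = 14.54/63.3 = 0.2298 A.

I ≈ 0.230 A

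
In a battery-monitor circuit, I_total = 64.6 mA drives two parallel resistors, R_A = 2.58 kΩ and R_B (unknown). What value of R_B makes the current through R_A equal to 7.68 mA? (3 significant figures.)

The fraction through R_A equals R_B/(R_A+R_B).
With f = 0.1189, R_B = R_A · f/(1−f) = 2.58 × 0.1349 = 0.3481 kΩ.

R_B ≈ 0.348 kΩ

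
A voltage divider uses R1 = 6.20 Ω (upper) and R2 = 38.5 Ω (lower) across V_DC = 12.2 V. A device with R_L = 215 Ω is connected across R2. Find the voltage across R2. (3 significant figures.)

The load sits in parallel with R2, giving an effective lower resistance R2' = R2·R_L/(R2+R_L) = 32.65 Ω.
Now apply the divider: V_out = 12.2 × 0.8404 = 10.25 V.

V_out ≈ 10.3 V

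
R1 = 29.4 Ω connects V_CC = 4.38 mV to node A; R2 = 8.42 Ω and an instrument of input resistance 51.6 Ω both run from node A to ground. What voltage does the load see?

R2 ‖ R_L = (8.42 × 51.6)/(8.42 + 51.6) = 7.239 Ω.
Then V_out = V_CC · R2'/(R1 + R2') = 4.38 × 7.239/36.64 = 0.8654 mV.

V_out ≈ 0.865 mV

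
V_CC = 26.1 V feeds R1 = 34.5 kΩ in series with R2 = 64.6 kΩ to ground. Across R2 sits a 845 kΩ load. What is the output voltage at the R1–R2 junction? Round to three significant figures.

R2 ‖ R_L = (64.6 × 845)/(64.6 + 845) = 60.01 kΩ.
Then V_out = V_CC · R2'/(R1 + R2') = 26.1 × 60.01/94.51 = 16.57 V.

V_out ≈ 16.6 V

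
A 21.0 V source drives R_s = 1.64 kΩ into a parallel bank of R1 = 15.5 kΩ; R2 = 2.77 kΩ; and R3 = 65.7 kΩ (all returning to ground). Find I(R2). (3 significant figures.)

I ≈ 4.40 mA

Equivalent of the parallel group: R_p = 2.269 kΩ.
V_A by voltage divider: V_A = 21.0 × 2.269/(1.64 + 2.269) = 12.19 V.
I(R2) = V_A / R2 = 12.19/2.77 = 4.400 mA.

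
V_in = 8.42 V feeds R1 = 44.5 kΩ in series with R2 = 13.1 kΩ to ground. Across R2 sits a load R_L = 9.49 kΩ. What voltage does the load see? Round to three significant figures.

R2 ‖ R_L = (13.1 × 9.49)/(13.1 + 9.49) = 5.503 kΩ.
Now apply the divider: V_out = 8.42 × 0.1101 = 0.9267 V.
(Unloaded it would be 1.91 V; the load pulls it down.)

V_out ≈ 0.927 V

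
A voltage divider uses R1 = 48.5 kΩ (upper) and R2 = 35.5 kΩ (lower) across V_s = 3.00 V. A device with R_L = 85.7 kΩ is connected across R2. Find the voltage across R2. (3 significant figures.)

V_out ≈ 1.02 V

First combine the lower leg with the load: R2 ‖ R_L = 25.10 kΩ.
Then V_out = V_s · R2'/(R1 + R2') = 3.00 × 25.10/73.60 = 1.023 V.
(Unloaded it would be 1.27 V; the load pulls it down.)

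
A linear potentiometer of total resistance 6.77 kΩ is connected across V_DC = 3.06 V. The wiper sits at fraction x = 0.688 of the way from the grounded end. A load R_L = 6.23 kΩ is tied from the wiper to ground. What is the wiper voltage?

Split the track: R_lower = x·R_p = 4.658 kΩ, R_upper = (1−x)·R_p = 2.112 kΩ.
Lower segment in parallel with the load: 4.658 ‖ 6.23 = 2.665 kΩ.
V_out = 3.06 × 2.665/(2.112 + 2.665) = 1.707 V.

V_out ≈ 1.71 V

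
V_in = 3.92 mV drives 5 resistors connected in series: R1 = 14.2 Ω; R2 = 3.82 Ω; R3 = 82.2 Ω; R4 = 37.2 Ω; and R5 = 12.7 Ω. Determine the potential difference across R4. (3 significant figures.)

Total series resistance ΣR = 14.2 + 3.82 + 82.2 + 37.2 + 12.7 = 150.1 Ω.
By the voltage-divider rule, V = 3.92 × 37.20/150.1 = 0.9714 mV.

V ≈ 0.971 mV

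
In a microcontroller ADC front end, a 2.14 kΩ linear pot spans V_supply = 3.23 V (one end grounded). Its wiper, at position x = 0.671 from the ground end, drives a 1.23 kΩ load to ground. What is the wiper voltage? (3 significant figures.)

Lower segment x·R_p = 1.436 kΩ; upper segment (1−x)·R_p = 0.7041 kΩ.
(x·R_p) ‖ R_L = 0.6625 kΩ.
Loaded-divider output: V_out = 3.23 × 0.4848 = 1.566 V.
(Unloaded: V_out = x·V_supply = 2.17 V.)

V_out ≈ 1.57 V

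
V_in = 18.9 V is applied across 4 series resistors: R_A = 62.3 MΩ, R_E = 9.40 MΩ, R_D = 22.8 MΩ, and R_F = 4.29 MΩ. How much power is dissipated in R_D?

ΣR = 98.79 MΩ → I = 18.9/98.79 = 0.1913 µA.
P = I²R = 0.03660 × 22.8 = 0.8345 µW.

P ≈ 0.835 µW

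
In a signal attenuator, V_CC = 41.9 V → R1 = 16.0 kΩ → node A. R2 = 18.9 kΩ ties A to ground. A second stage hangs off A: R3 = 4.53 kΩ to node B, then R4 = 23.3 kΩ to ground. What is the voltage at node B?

V_B ≈ 14.5 V

Looking into the second stage from A: R3 + R4 = 27.83 kΩ appears in parallel with R2.
R2 ‖ (R3+R4) = 11.26 kΩ.
First divider: V_A = V_CC · 11.26/(16.0 + 11.26) = 17.30 V.
Stage 2 is unloaded, so V_B = V_A · R4/(R3+R4) = 17.30 × 23.3/27.83 = 14.49 V.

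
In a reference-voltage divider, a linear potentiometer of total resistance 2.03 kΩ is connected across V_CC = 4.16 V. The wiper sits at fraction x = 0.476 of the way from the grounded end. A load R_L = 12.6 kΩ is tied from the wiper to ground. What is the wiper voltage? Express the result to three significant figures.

V_out ≈ 1.90 V

Lower segment x·R_p = 0.9663 kΩ; upper segment (1−x)·R_p = 1.064 kΩ.
Lower segment in parallel with the load: 0.9663 ‖ 12.6 = 0.8975 kΩ.
V_out = 4.16 × 0.8975/(1.064 + 0.8975) = 1.904 V.
(Unloaded: V_out = x·V_CC = 1.98 V.)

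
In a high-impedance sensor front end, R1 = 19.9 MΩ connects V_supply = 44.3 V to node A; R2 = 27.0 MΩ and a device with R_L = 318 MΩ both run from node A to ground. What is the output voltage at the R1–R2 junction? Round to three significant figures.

R2 ‖ R_L = (27.0 × 318)/(27.0 + 318) = 24.89 MΩ.
Then V_out = V_supply · R2'/(R1 + R2') = 44.3 × 24.89/44.79 = 24.62 V.
(Unloaded it would be 25.5 V; the load pulls it down.)

V_out ≈ 24.6 V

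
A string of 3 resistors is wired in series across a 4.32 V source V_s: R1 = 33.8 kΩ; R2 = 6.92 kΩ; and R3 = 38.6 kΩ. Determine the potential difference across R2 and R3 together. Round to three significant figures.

Total series resistance ΣR = 33.8 + 6.92 + 38.6 = 79.32 kΩ.
R_{R2..R3} = 6.92 + 38.6 = 45.52 kΩ.
Voltage divider: V = V_s · (45.52 / 79.32) = 4.32 × 0.5739 = 2.479 V.

V ≈ 2.48 V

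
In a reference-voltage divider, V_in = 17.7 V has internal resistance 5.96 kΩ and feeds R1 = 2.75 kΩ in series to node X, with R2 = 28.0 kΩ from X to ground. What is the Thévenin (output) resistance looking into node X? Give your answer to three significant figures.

R_th ≈ 6.64 kΩ

R1' = 5.96 + 2.75 = 8.710 kΩ (source resistance + R1).
Looking into X with the source shorted: R_th = R1'·R2/(R1'+R2) = 8.710 × 28.0/36.71 = 6.643 kΩ.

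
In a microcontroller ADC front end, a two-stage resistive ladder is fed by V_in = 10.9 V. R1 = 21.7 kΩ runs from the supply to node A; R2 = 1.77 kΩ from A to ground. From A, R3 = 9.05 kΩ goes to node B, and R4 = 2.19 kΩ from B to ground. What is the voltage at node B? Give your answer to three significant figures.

The second stage (R3 + R4 = 11.24 kΩ) loads node A in parallel with R2.
R2 ‖ (R3+R4) = 1.529 kΩ.
First divider: V_A = V_in · 1.529/(21.7 + 1.529) = 0.7176 V.
Stage 2 is unloaded, so V_B = V_A · R4/(R3+R4) = 0.7176 × 2.19/11.24 = 0.1398 V.

V_B ≈ 0.140 V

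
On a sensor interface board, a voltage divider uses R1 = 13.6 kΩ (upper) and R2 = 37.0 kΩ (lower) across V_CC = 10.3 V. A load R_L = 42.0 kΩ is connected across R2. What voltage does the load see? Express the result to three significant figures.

V_out ≈ 6.09 V

The load sits in parallel with R2, giving an effective lower resistance R2' = R2·R_L/(R2+R_L) = 19.67 kΩ.
Then V_out = V_CC · R2'/(R1 + R2') = 10.3 × 19.67/33.27 = 6.090 V.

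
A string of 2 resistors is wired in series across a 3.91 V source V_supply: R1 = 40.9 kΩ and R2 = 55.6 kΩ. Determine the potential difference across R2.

Total series resistance ΣR = 40.9 + 55.6 = 96.50 kΩ.
By the voltage-divider rule, V = 3.91 × 55.60/96.50 = 2.253 V.

V ≈ 2.25 V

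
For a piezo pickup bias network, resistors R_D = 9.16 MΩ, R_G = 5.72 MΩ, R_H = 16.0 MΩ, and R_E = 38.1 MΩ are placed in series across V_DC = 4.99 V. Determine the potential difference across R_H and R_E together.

Series total: ΣR = 9.16 + 5.72 + 16.0 + 38.1 = 68.98 MΩ.
R_{R_H..R_E} = 16.0 + 38.1 = 54.10 MΩ.
Voltage divider: V = V_DC · (54.10 / 68.98) = 4.99 × 0.7843 = 3.914 V.

V ≈ 3.91 V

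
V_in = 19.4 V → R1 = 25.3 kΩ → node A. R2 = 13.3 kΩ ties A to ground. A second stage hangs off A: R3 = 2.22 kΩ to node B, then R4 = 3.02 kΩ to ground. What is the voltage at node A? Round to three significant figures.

Looking into the second stage from A: R3 + R4 = 5.240 kΩ appears in parallel with R2.
Effective lower resistance at A: R2 ‖ 5.240 = 3.759 kΩ.
V_A = 19.4 × 3.759/(25.3 + 3.759) = 2.510 V.

V_A ≈ 2.51 V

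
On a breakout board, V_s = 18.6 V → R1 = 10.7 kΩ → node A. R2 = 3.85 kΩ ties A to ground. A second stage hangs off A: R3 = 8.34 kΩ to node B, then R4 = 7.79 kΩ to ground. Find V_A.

Looking into the second stage from A: R3 + R4 = 16.13 kΩ appears in parallel with R2.
R2 ‖ (R3+R4) = 3.108 kΩ.
So V_A = 18.6 × 0.2251 = 4.187 V.

V_A ≈ 4.19 V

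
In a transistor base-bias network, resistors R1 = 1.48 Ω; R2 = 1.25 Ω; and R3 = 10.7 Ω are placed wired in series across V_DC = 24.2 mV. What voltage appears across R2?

ΣR = 1.48 + 1.25 + 10.7 = 13.43 Ω.
By the voltage-divider rule, V = 24.2 × 1.250/13.43 = 2.252 mV.

V ≈ 2.25 mV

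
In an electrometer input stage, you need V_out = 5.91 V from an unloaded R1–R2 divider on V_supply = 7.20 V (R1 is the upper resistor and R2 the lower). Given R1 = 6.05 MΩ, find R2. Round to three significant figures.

V_out/V_supply = R2/(R1+R2) = 0.8208.
Rearranging, R2 = R1·k/(1−k) = 6.05 × 4.581 = 27.72 MΩ.

R2 ≈ 27.7 MΩ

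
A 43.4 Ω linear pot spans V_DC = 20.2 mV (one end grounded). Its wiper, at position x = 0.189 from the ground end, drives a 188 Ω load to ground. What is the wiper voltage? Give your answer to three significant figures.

The pot divides into 35.20 Ω above the wiper and 8.203 Ω below.
Lower segment in parallel with the load: 8.203 ‖ 188 = 7.860 Ω.
Then V_out = V_DC · 7.860/(35.20 + 7.860) = 3.687 mV.

V_out ≈ 3.69 mV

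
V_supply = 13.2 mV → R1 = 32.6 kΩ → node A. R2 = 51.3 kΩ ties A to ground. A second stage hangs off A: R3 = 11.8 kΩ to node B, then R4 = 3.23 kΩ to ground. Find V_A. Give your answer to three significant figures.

Looking into the second stage from A: R3 + R4 = 15.03 kΩ appears in parallel with R2.
Effective lower resistance at A: R2 ‖ 15.03 = 11.62 kΩ.
V_A = 13.2 × 11.62/(32.6 + 11.62) = 3.470 mV.

V_A ≈ 3.47 mV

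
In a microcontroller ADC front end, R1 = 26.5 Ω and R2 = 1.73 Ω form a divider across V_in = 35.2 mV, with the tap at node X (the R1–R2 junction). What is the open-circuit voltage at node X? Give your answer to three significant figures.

Open-circuit (no load on X): V_th = V_in · R2/(R1 + R2) = 35.2 × 1.73/(26.50 + 1.73) = 2.157 mV.

V_th ≈ 2.16 mV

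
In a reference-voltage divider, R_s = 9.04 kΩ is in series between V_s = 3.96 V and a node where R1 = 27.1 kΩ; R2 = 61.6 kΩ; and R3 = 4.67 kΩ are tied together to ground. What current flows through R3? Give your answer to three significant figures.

I ≈ 0.248 mA

Combine the parallel branches: R_p = (1/27.1 + 1/61.6 + 1/4.67)⁻¹ = 3.742 kΩ.
Node voltage V_A = V_s · R_p/(R_s + R_p) = 3.96 × 0.2927 = 1.159 V.
Branch current I = V_A/R3 = 1.159/4.67 = 0.2482 mA.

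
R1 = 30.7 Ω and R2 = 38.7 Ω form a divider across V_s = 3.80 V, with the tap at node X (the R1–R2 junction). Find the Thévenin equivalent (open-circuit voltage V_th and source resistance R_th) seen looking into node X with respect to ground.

V_th is the unloaded tap voltage: V_s · R2/(R1+R2) = 3.80 × 0.5576 = 2.119 V.
Zeroing V_s shorts the top of R1 to ground, so R_th = R1 ‖ R2 = 17.12 Ω.

V_th ≈ 2.12 V, R_th ≈ 17.1 Ω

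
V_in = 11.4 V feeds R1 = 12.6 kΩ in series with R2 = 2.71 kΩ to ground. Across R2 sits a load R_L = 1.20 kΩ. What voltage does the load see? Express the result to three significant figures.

R2 ‖ R_L = (2.71 × 1.20)/(2.71 + 1.20) = 0.8317 kΩ.
Now apply the divider: V_out = 11.4 × 0.06192 = 0.7059 V.
(Unloaded it would be 2.02 V; the load pulls it down.)

V_out ≈ 0.706 V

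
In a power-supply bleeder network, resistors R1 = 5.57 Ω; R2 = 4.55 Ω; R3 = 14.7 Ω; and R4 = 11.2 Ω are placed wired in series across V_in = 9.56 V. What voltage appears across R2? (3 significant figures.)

Series total: ΣR = 5.57 + 4.55 + 14.7 + 11.2 = 36.02 Ω.
V = V_in · R/ΣR = 9.56 × 0.1263 = 1.208 V.

V ≈ 1.21 V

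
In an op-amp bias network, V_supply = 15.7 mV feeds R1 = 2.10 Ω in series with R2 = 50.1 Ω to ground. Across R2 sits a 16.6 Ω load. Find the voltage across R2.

The load sits in parallel with R2, giving an effective lower resistance R2' = R2·R_L/(R2+R_L) = 12.47 Ω.
Voltage divider with the loaded lower leg: V_out = 15.7 × 12.47/(2.10 + 12.47) = 15.7 × 0.8559 = 13.44 mV.

V_out ≈ 13.4 mV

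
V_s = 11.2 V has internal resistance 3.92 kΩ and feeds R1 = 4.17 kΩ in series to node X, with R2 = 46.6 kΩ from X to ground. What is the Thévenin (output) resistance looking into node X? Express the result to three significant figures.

R1' = 3.92 + 4.17 = 8.090 kΩ (source resistance + R1).
Zeroing V_s shorts the top of R1' to ground, so R_th = R1' ‖ R2 = 6.893 kΩ.

R_th ≈ 6.89 kΩ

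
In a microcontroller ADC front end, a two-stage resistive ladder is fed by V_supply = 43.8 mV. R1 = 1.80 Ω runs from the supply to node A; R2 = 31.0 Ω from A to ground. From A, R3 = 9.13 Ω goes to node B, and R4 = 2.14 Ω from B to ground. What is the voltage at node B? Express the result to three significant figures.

The second stage (R3 + R4 = 11.27 Ω) loads node A in parallel with R2.
R2 ‖ (R3+R4) = 8.265 Ω.
So V_A = 43.8 × 0.8212 = 35.97 mV.
Stage 2 is unloaded, so V_B = V_A · R4/(R3+R4) = 35.97 × 2.14/11.27 = 6.830 mV.

V_B ≈ 6.83 mV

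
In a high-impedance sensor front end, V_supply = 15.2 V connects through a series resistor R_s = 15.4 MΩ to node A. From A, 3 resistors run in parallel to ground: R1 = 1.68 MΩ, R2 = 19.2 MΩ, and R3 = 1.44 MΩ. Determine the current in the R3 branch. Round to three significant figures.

Combine the parallel branches: R_p = (1/1.68 + 1/19.2 + 1/1.44)⁻¹ = 0.7453 MΩ.
V_A by voltage divider: V_A = 15.2 × 0.7453/(15.4 + 0.7453) = 0.7017 V.
I(R3) = V_A / R3 = 0.7017/1.44 = 0.4873 µA.

I ≈ 0.487 µA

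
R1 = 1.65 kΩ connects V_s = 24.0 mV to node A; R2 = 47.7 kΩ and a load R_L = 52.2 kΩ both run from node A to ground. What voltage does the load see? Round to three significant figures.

The load sits in parallel with R2, giving an effective lower resistance R2' = R2·R_L/(R2+R_L) = 24.92 kΩ.
Voltage divider with the loaded lower leg: V_out = 24.0 × 24.92/(1.65 + 24.92) = 24.0 × 0.9379 = 22.51 mV.
(Unloaded it would be 23.2 mV; the load pulls it down.)

V_out ≈ 22.5 mV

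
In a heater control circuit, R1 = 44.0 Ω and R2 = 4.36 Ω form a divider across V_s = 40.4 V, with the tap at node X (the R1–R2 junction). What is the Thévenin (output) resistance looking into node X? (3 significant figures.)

R_th ≈ 3.97 Ω

With V_s suppressed (replaced by a short), R_th = R1 ‖ R2 = (44.00 × 4.36)/(44.00 + 4.36) = 3.967 Ω.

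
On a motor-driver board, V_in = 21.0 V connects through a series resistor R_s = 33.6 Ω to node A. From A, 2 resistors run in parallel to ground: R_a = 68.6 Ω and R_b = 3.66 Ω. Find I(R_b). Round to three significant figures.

Parallel bank: R_p = 1/(1/68.6 + 1/3.66) = 3.475 Ω.
Node voltage V_A = V_in · R_p/(R_s + R_p) = 21.0 × 0.09372 = 1.968 V.
Branch current I = V_A/R_b = 1.968/3.66 = 0.5377 A.
(Equivalently: I_total = 0.5664 A, then current-divider fraction G_k/ΣG = 0.9493.)

I ≈ 0.538 A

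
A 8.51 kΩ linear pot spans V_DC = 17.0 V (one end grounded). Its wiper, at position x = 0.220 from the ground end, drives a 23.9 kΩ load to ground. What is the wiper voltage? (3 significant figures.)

V_out ≈ 3.52 V

Split the track: R_lower = x·R_p = 1.872 kΩ, R_upper = (1−x)·R_p = 6.638 kΩ.
R_L loads the lower segment: effective lower R = 1.736 kΩ.
V_out = 17.0 × 1.736/(6.638 + 1.736) = 3.525 V.
(Unloaded: V_out = x·V_DC = 3.74 V.)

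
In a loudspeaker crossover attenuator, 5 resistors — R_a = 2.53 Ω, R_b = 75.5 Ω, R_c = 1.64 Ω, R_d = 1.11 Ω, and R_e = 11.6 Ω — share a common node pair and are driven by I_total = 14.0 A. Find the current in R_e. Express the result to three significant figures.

I ≈ 0.602 A

ΣG = 1/2.53 + 1/75.5 + 1/1.64 + 1/1.11 + 1/11.6 = 2.005.
Current divider: I(R_e) = I_total · G_k/ΣG = 14.0 × (0.08621/2.005) = 14.0 × 0.04299 = 0.6018 A.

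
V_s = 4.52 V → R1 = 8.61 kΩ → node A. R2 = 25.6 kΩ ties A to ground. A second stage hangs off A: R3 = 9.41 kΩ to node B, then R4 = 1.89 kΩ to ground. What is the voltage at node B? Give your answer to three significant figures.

V_B ≈ 0.360 V

Looking into the second stage from A: R3 + R4 = 11.30 kΩ appears in parallel with R2.
R2 ‖ (R3+R4) = 7.840 kΩ.
First divider: V_A = V_s · 7.840/(8.61 + 7.840) = 2.154 V.
Then the unloaded second divider: V_B = V_A × R4/(R3+R4) = 2.154 × 0.1673 = 0.3603 V.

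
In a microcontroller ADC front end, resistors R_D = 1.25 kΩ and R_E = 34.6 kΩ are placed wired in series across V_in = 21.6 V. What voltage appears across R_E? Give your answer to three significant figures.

Total series resistance ΣR = 1.25 + 34.6 = 35.85 kΩ.
By the voltage-divider rule, V = 21.6 × 34.60/35.85 = 20.85 V.

V ≈ 20.8 V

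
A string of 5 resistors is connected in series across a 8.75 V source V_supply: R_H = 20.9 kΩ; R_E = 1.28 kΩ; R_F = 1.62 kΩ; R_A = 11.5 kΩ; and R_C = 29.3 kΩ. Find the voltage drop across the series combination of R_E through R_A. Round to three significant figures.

Series total: ΣR = 20.9 + 1.28 + 1.62 + 11.5 + 29.3 = 64.60 kΩ.
R_{R_E..R_A} = 1.28 + 1.62 + 11.5 = 14.40 kΩ.
V = V_supply · R/ΣR = 8.75 × 0.2229 = 1.950 V.

V ≈ 1.95 V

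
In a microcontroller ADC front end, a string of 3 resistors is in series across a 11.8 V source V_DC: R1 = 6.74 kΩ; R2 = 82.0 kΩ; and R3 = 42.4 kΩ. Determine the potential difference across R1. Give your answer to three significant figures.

Total series resistance ΣR = 6.74 + 82.0 + 42.4 = 131.1 kΩ.
By the voltage-divider rule, V = 11.8 × 6.740/131.1 = 0.6065 V.

V ≈ 0.606 V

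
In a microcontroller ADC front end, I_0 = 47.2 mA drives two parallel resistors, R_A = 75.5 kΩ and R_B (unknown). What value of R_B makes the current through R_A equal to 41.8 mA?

R_B ≈ 584 kΩ

In a two-way split, I_A/I_0 = R_B/(R_A + R_B).
41.8/47.2 = R_B/(R_A + R_B) → R_B = R_A · (0.8856)/(1 − 0.8856) = 75.5 × 7.741 = 584.4 kΩ.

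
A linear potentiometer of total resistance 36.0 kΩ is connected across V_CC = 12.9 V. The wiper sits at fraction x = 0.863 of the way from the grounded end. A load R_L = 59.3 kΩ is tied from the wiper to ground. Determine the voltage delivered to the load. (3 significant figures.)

The pot divides into 4.932 kΩ above the wiper and 31.07 kΩ below.
Lower segment in parallel with the load: 31.07 ‖ 59.3 = 20.39 kΩ.
Loaded-divider output: V_out = 12.9 × 0.8052 = 10.39 V.

V_out ≈ 10.4 V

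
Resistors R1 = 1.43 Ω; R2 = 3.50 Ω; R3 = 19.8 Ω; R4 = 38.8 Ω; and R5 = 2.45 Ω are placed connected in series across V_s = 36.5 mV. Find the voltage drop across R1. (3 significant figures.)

ΣR = 1.43 + 3.50 + 19.8 + 38.8 + 2.45 = 65.98 Ω.
By the voltage-divider rule, V = 36.5 × 1.430/65.98 = 0.7911 mV.

V ≈ 0.791 mV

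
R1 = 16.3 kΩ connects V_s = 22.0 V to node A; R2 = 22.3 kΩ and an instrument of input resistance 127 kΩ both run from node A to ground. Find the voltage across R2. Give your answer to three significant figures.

V_out ≈ 11.8 V

R2 ‖ R_L = (22.3 × 127)/(22.3 + 127) = 18.97 kΩ.
Now apply the divider: V_out = 22.0 × 0.5378 = 11.83 V.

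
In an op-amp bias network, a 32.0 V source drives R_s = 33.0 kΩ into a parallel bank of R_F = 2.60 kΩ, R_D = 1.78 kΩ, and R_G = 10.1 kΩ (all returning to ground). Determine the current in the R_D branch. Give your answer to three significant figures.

I ≈ 0.506 mA

Equivalent of the parallel group: R_p = 0.9566 kΩ.
Node voltage V_A = V_s · R_p/(R_s + R_p) = 32.0 × 0.02817 = 0.9014 V.
I(R_D) = V_A / R_D = 0.9014/1.78 = 0.5064 mA.
(Equivalently: I_total = 0.9424 mA, then current-divider fraction G_k/ΣG = 0.5374.)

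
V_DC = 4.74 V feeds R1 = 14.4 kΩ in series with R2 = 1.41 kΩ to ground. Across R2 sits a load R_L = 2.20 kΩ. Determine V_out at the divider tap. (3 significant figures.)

R2 ‖ R_L = (1.41 × 2.20)/(1.41 + 2.20) = 0.8593 kΩ.
Then V_out = V_DC · R2'/(R1 + R2') = 4.74 × 0.8593/15.26 = 0.2669 V.

V_out ≈ 0.267 V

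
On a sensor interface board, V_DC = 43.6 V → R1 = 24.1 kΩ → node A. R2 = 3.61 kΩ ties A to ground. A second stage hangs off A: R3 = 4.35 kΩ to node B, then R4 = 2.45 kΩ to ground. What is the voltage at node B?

V_B ≈ 1.40 V

The second stage (R3 + R4 = 6.800 kΩ) loads node A in parallel with R2.
Effective lower resistance at A: R2 ‖ 6.800 = 2.358 kΩ.
V_A = 43.6 × 2.358/(24.1 + 2.358) = 3.886 V.
Stage 2 is unloaded, so V_B = V_A · R4/(R3+R4) = 3.886 × 2.45/6.800 = 1.400 V.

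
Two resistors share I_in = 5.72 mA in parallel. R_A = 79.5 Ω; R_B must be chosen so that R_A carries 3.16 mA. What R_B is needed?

The fraction through R_A equals R_B/(R_A+R_B).
With f = 0.5524, R_B = R_A · f/(1−f) = 79.5 × 1.234 = 98.13 Ω.

R_B ≈ 98.1 Ω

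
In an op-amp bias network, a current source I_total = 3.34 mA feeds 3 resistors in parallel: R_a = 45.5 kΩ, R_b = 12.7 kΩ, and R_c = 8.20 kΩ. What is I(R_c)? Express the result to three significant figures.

I ≈ 1.83 mA

Conductances: ΣG = 1/45.5 + 1/12.7 + 1/8.20 = 0.2227 (1/kΩ).
Current divider: I(R_c) = I_total · G_k/ΣG = 3.34 × (0.1220/0.2227) = 3.34 × 0.5477 = 1.829 mA.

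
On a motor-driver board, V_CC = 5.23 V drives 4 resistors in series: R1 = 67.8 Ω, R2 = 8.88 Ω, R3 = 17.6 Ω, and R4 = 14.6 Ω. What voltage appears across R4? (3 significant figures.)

V ≈ 0.701 V

Total series resistance ΣR = 67.8 + 8.88 + 17.6 + 14.6 = 108.9 Ω.
By the voltage-divider rule, V = 5.23 × 14.60/108.9 = 0.7013 V.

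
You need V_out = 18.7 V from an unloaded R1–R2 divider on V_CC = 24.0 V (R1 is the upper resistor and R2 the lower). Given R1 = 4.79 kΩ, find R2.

R2 ≈ 16.9 kΩ

The divider ratio is R2/(R1+R2) = 18.7/24.0 = 0.7792.
Rearranging, R2 = R1·k/(1−k) = 4.79 × 3.528 = 16.90 kΩ.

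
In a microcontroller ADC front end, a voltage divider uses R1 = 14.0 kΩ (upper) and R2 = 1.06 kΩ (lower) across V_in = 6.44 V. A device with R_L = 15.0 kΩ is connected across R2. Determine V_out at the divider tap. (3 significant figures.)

V_out ≈ 0.425 V

R2 ‖ R_L = (1.06 × 15.0)/(1.06 + 15.0) = 0.9900 kΩ.
Now apply the divider: V_out = 6.44 × 0.06605 = 0.4253 V.
(Unloaded it would be 0.453 V; the load pulls it down.)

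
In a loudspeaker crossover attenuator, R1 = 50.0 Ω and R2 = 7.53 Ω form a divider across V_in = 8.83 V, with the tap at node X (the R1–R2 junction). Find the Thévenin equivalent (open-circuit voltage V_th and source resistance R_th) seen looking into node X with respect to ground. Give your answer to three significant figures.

V_th ≈ 1.16 V, R_th ≈ 6.54 Ω

V_th is the unloaded tap voltage: V_in · R2/(R1+R2) = 8.83 × 0.1309 = 1.156 V.
With V_in suppressed (replaced by a short), R_th = R1 ‖ R2 = (50.00 × 7.53)/(50.00 + 7.53) = 6.544 Ω.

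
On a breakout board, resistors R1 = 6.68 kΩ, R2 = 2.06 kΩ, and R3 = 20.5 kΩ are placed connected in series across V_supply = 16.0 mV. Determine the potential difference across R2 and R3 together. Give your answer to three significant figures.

V ≈ 12.3 mV

Series total: ΣR = 6.68 + 2.06 + 20.5 = 29.24 kΩ.
R_{R2..R3} = 2.06 + 20.5 = 22.56 kΩ.
V = V_supply · R/ΣR = 16.0 × 0.7715 = 12.34 mV.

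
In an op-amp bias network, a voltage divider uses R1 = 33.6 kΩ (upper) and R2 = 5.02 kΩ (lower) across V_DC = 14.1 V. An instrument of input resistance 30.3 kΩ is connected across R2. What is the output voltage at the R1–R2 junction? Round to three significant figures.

First combine the lower leg with the load: R2 ‖ R_L = 4.307 kΩ.
Voltage divider with the loaded lower leg: V_out = 14.1 × 4.307/(33.6 + 4.307) = 14.1 × 0.1136 = 1.602 V.

V_out ≈ 1.60 V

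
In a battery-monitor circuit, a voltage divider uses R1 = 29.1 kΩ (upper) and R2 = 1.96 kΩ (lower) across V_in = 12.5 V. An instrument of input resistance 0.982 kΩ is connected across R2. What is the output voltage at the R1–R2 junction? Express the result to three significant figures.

The load sits in parallel with R2, giving an effective lower resistance R2' = R2·R_L/(R2+R_L) = 0.6542 kΩ.
Then V_out = V_in · R2'/(R1 + R2') = 12.5 × 0.6542/29.75 = 0.2748 V.

V_out ≈ 0.275 V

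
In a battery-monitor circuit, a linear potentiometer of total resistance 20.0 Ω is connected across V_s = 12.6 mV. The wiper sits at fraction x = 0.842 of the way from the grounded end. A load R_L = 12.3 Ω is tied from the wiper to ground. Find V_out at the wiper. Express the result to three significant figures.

V_out ≈ 8.72 mV

The pot divides into 3.160 Ω above the wiper and 16.84 Ω below.
R_L loads the lower segment: effective lower R = 7.108 Ω.
V_out = 12.6 × 7.108/(3.160 + 7.108) = 8.722 mV.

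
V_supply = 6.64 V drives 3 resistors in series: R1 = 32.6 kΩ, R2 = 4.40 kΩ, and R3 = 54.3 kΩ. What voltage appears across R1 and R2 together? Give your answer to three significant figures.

ΣR = 32.6 + 4.40 + 54.3 = 91.30 kΩ.
R_{R1..R2} = 32.6 + 4.40 = 37.00 kΩ.
V = V_supply · R/ΣR = 6.64 × 0.4053 = 2.691 V.

V ≈ 2.69 V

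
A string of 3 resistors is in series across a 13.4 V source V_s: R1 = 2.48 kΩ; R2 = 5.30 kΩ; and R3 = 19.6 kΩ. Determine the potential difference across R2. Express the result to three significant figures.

Series total: ΣR = 2.48 + 5.30 + 19.6 = 27.38 kΩ.
V = V_s · R/ΣR = 13.4 × 0.1936 = 2.594 V.

V ≈ 2.59 V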